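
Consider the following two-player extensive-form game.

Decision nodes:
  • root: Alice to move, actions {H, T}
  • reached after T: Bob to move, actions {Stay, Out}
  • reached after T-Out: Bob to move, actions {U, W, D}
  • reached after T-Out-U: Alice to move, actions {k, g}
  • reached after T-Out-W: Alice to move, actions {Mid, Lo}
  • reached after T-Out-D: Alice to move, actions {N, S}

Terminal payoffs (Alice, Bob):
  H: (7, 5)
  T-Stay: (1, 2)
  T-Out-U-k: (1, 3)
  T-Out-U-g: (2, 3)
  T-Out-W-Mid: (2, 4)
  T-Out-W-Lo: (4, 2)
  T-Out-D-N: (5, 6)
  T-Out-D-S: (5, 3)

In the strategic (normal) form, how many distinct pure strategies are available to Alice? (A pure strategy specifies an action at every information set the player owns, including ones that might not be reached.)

16

Alice owns the root with actions {H, T} — two choices.
Alice owns the node after T-Out-U with actions {k, g} — two choices.
Alice owns the node after T-Out-W with actions {Mid, Lo} — two choices.
Alice owns the node after T-Out-D with actions {N, S} — two choices.
A pure strategy fixes one action at each information set independently, so the count is the product 2 × 2 × 2 × 2 = 16.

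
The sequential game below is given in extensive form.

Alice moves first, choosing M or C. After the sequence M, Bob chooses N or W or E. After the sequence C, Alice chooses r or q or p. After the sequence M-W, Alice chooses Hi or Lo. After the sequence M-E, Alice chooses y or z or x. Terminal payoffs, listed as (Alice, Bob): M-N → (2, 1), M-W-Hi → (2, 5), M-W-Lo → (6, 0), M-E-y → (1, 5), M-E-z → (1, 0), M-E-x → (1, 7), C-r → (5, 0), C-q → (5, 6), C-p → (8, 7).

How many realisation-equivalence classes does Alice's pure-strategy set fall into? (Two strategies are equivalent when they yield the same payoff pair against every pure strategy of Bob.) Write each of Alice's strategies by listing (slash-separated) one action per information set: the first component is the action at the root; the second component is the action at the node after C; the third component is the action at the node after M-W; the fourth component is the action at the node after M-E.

9

Alice has 36 pure strategies: M/r/Hi/y, M/r/Hi/z, M/r/Hi/x, M/r/Lo/y, M/r/Lo/z, M/r/Lo/x, M/q/Hi/y, M/q/Hi/z, M/q/Hi/x, M/q/Lo/y, M/q/Lo/z, M/q/Lo/x, M/p/Hi/y, M/p/Hi/z, M/p/Hi/x, M/p/Lo/y, M/p/Lo/z, M/p/Lo/x, C/r/Hi/y, C/r/Hi/z, C/r/Hi/x, C/r/Lo/y, C/r/Lo/z, C/r/Lo/x, C/q/Hi/y, C/q/Hi/z, C/q/Hi/x, C/q/Lo/y, C/q/Lo/z, C/q/Lo/x, C/p/Hi/y, C/p/Hi/z, C/p/Hi/x, C/p/Lo/y, C/p/Lo/z, C/p/Lo/x. Columns: N, W, E.
{M/r/Hi/y, M/q/Hi/y, M/p/Hi/y} → row (2,1) (2,5) (1,5)
{M/r/Hi/z, M/q/Hi/z, M/p/Hi/z} → row (2,1) (2,5) (1,0)
{M/r/Hi/x, M/q/Hi/x, M/p/Hi/x} → row (2,1) (2,5) (1,7)
{M/r/Lo/y, M/q/Lo/y, M/p/Lo/y} → row (2,1) (6,0) (1,5)
{M/r/Lo/z, M/q/Lo/z, M/p/Lo/z} → row (2,1) (6,0) (1,0)
{M/r/Lo/x, M/q/Lo/x, M/p/Lo/x} → row (2,1) (6,0) (1,7)
{C/r/Hi/y, C/r/Hi/z, C/r/Hi/x, C/r/Lo/y, C/r/Lo/z, C/r/Lo/x} → row (5,0) (5,0) (5,0)
{C/q/Hi/y, C/q/Hi/z, C/q/Hi/x, C/q/Lo/y, C/q/Lo/z, C/q/Lo/x} → row (5,6) (5,6) (5,6)
{C/p/Hi/y, C/p/Hi/z, C/p/Hi/x, C/p/Lo/y, C/p/Lo/z, C/p/Lo/x} → row (8,7) (8,7) (8,7)
That's 9 distinct rows out of 36 strategies.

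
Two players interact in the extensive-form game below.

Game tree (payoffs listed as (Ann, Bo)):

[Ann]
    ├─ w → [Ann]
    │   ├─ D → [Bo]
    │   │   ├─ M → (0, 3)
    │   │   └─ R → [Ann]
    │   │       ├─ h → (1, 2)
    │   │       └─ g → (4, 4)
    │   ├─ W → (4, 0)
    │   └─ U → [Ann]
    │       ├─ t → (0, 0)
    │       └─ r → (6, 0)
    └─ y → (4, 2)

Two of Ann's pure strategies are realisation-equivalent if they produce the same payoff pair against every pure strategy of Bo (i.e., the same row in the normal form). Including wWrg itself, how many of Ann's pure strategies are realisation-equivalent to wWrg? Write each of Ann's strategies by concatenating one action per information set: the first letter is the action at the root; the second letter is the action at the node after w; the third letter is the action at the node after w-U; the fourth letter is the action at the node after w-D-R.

4

Row for wWrg (columns M, R): (4,0) (4,0).
Under wWrg, Ann's choice at the node after w-U and at the node after w-D-R can never be reached regardless of what Bo does, so varying those choices leaves every outcome unchanged.
Holding the reachable choices fixed and varying the unreachable ones freely already gives 2 × 2 = 4 equivalent strategies.
No other strategy reproduces this row, so those 4 are the full class: wWth, wWtg, wWrh, wWrg.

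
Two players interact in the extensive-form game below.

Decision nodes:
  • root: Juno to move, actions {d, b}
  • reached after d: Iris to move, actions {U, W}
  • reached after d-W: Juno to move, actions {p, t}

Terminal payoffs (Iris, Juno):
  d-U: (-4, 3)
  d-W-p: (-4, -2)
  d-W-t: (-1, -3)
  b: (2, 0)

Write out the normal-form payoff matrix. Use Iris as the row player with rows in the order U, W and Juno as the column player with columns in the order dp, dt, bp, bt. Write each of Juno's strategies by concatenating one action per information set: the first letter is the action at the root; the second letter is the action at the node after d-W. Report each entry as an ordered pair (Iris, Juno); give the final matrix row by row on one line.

Row U: dp→(-4,3), dt→(-4,3), bp→(2,0), bt→(2,0)
Row W: dp→(-4,-2), dt→(-1,-3), bp→(2,0), bt→(2,0)

U: (-4,3) (-4,3) (2,0) (2,0) | W: (-4,-2) (-1,-3) (2,0) (2,0)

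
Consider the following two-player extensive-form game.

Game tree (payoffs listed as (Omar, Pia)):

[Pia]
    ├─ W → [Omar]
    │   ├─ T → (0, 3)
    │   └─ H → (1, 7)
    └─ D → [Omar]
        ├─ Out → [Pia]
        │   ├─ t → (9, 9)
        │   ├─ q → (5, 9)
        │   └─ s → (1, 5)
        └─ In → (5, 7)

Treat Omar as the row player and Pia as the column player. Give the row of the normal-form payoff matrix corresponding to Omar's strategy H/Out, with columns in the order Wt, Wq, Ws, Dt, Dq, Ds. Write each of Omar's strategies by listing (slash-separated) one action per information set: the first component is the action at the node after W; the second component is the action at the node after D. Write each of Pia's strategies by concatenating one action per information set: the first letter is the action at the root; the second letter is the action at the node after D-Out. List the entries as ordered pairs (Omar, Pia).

vs Wt: Pia plays W → Omar plays H at [W] → (1, 7)
vs Wq: Pia plays W → Omar plays H at [W] → (1, 7)
vs Ws: Pia plays W → Omar plays H at [W] → (1, 7)
vs Dt: Pia plays D → Omar plays Out at [D] → Pia plays t at [D-Out] → (9, 9)
vs Dq: Pia plays D → Omar plays Out at [D] → Pia plays q at [D-Out] → (5, 9)
vs Ds: Pia plays D → Omar plays Out at [D] → Pia plays s at [D-Out] → (1, 5)

(1,7) (1,7) (1,7) (9,9) (5,9) (1,5)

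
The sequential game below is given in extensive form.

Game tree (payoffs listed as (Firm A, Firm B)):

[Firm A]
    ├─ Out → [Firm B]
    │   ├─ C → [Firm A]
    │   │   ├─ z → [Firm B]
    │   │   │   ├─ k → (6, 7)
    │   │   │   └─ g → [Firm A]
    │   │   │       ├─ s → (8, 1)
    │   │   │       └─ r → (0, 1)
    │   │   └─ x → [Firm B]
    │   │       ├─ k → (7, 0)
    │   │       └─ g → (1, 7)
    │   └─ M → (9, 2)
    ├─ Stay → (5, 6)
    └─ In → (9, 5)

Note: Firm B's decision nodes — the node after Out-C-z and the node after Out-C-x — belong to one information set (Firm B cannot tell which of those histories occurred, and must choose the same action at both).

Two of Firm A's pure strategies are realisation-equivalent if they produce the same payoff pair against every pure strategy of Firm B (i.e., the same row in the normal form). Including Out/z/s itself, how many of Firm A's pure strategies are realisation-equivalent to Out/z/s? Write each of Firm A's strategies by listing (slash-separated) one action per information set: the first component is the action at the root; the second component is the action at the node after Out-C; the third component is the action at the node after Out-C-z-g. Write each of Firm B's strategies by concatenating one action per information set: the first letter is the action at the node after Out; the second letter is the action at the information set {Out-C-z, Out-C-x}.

Row for Out/z/s (columns Ck, Cg, Mk, Mg): (6,7) (8,1) (9,2) (9,2).
Every one of Firm A's information sets is on the play path for some reply by Firm B when Firm A follows Out/z/s.
Changing the action at any of them therefore changes at least one column, so only Out/z/s itself gives this row.

1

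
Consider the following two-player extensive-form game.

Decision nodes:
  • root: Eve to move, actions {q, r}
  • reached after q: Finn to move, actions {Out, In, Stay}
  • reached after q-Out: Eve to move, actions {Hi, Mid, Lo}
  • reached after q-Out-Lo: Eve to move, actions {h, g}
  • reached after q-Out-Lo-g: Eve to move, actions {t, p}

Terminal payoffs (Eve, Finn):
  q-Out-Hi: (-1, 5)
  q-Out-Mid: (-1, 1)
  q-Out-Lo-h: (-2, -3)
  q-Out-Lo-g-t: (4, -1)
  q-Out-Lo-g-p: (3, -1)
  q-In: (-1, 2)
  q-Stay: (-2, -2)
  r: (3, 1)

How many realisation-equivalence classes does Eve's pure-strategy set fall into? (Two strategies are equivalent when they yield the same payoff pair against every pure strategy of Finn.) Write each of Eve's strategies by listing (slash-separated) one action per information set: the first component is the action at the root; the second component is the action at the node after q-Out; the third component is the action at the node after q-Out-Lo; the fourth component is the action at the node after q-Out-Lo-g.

6

Eve has 24 pure strategies: q/Hi/h/t, q/Hi/h/p, q/Hi/g/t, q/Hi/g/p, q/Mid/h/t, q/Mid/h/p, q/Mid/g/t, q/Mid/g/p, q/Lo/h/t, q/Lo/h/p, q/Lo/g/t, q/Lo/g/p, r/Hi/h/t, r/Hi/h/p, r/Hi/g/t, r/Hi/g/p, r/Mid/h/t, r/Mid/h/p, r/Mid/g/t, r/Mid/g/p, r/Lo/h/t, r/Lo/h/p, r/Lo/g/t, r/Lo/g/p. Columns: Out, In, Stay.
{q/Hi/h/t, q/Hi/h/p, q/Hi/g/t, q/Hi/g/p} → row (-1,5) (-1,2) (-2,-2)
{q/Mid/h/t, q/Mid/h/p, q/Mid/g/t, q/Mid/g/p} → row (-1,1) (-1,2) (-2,-2)
{q/Lo/h/t, q/Lo/h/p} → row (-2,-3) (-1,2) (-2,-2)
{q/Lo/g/t} → row (4,-1) (-1,2) (-2,-2)
{q/Lo/g/p} → row (3,-1) (-1,2) (-2,-2)
{r/Hi/h/t, r/Hi/h/p, r/Hi/g/t, r/Hi/g/p, r/Mid/h/t, r/Mid/h/p, r/Mid/g/t, r/Mid/g/p, r/Lo/h/t, r/Lo/h/p, r/Lo/g/t, r/Lo/g/p} → row (3,1) (3,1) (3,1)
That's 6 distinct rows out of 24 strategies.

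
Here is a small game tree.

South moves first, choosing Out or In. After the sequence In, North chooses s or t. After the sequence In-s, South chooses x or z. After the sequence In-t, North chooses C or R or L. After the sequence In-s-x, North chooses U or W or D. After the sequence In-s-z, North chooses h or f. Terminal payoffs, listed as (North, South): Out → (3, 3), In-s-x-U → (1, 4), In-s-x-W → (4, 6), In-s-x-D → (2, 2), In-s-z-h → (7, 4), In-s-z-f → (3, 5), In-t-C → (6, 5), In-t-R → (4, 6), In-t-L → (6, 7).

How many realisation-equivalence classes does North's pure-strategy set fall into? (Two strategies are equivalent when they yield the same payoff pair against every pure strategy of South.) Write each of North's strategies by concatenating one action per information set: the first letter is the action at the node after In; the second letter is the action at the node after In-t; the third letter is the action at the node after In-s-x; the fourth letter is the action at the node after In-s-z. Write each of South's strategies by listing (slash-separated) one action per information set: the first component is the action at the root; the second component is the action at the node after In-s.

North has 36 pure strategies: sCUh, sCUf, sCWh, sCWf, sCDh, sCDf, sRUh, sRUf, sRWh, sRWf, sRDh, sRDf, sLUh, sLUf, sLWh, sLWf, sLDh, sLDf, tCUh, tCUf, tCWh, tCWf, tCDh, tCDf, tRUh, tRUf, tRWh, tRWf, tRDh, tRDf, tLUh, tLUf, tLWh, tLWf, tLDh, tLDf. Columns: Out/x, Out/z, In/x, In/z.
{sCUh, sRUh, sLUh} → row (3,3) (3,3) (1,4) (7,4)
{sCUf, sRUf, sLUf} → row (3,3) (3,3) (1,4) (3,5)
{sCWh, sRWh, sLWh} → row (3,3) (3,3) (4,6) (7,4)
{sCWf, sRWf, sLWf} → row (3,3) (3,3) (4,6) (3,5)
{sCDh, sRDh, sLDh} → row (3,3) (3,3) (2,2) (7,4)
{sCDf, sRDf, sLDf} → row (3,3) (3,3) (2,2) (3,5)
{tCUh, tCUf, tCWh, tCWf, tCDh, tCDf} → row (3,3) (3,3) (6,5) (6,5)
{tRUh, tRUf, tRWh, tRWf, tRDh, tRDf} → row (3,3) (3,3) (4,6) (4,6)
{tLUh, tLUf, tLWh, tLWf, tLDh, tLDf} → row (3,3) (3,3) (6,7) (6,7)
That's 9 distinct rows out of 36 strategies.

9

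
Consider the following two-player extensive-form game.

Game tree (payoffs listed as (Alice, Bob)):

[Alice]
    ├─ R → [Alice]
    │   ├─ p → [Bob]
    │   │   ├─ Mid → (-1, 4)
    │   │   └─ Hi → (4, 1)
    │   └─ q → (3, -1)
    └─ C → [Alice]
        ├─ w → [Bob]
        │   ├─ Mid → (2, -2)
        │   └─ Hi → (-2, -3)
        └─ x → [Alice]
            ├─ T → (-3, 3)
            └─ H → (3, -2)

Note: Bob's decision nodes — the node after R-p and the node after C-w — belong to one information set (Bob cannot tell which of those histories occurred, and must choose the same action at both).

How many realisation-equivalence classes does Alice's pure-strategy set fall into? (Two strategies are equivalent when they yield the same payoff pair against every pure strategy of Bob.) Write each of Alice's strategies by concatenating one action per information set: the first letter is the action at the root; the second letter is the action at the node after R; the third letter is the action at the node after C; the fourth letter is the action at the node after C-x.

5

Alice has 16 pure strategies: RpwT, RpwH, RpxT, RpxH, RqwT, RqwH, RqxT, RqxH, CpwT, CpwH, CpxT, CpxH, CqwT, CqwH, CqxT, CqxH. Columns: Mid, Hi.
{RpwT, RpwH, RpxT, RpxH} → row (-1,4) (4,1)
{RqwT, RqwH, RqxT, RqxH} → row (3,-1) (3,-1)
{CpwT, CpwH, CqwT, CqwH} → row (2,-2) (-2,-3)
{CpxT, CqxT} → row (-3,3) (-3,3)
{CpxH, CqxH} → row (3,-2) (3,-2)
That's 5 distinct rows out of 16 strategies.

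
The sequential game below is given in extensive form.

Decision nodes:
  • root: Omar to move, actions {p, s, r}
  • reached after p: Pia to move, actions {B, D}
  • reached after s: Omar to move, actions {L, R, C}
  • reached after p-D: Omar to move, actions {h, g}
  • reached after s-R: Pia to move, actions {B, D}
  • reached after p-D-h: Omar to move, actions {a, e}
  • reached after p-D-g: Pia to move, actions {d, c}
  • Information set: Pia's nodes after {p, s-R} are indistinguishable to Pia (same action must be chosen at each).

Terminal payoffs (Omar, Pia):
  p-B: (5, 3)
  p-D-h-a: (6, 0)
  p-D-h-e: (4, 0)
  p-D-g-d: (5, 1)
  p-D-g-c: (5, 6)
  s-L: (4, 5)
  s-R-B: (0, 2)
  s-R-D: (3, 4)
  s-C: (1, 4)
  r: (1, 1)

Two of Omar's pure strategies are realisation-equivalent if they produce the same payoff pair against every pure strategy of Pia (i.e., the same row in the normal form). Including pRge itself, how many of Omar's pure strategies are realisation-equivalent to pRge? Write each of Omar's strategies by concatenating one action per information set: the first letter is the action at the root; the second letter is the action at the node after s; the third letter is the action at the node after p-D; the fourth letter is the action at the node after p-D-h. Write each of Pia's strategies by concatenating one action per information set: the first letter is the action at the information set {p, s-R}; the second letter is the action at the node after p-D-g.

Row for pRge (columns Bd, Bc, Dd, Dc): (5,3) (5,3) (5,1) (5,6).
Under pRge, Omar's choice at the node after s and at the node after p-D-h can never be reached regardless of what Pia does, so varying those choices leaves every outcome unchanged.
Holding the reachable choices fixed and varying the unreachable ones freely already gives 3 × 2 = 6 equivalent strategies.
No other strategy reproduces this row, so those 6 are the full class: pLga, pLge, pRga, pRge, pCga, pCge.

6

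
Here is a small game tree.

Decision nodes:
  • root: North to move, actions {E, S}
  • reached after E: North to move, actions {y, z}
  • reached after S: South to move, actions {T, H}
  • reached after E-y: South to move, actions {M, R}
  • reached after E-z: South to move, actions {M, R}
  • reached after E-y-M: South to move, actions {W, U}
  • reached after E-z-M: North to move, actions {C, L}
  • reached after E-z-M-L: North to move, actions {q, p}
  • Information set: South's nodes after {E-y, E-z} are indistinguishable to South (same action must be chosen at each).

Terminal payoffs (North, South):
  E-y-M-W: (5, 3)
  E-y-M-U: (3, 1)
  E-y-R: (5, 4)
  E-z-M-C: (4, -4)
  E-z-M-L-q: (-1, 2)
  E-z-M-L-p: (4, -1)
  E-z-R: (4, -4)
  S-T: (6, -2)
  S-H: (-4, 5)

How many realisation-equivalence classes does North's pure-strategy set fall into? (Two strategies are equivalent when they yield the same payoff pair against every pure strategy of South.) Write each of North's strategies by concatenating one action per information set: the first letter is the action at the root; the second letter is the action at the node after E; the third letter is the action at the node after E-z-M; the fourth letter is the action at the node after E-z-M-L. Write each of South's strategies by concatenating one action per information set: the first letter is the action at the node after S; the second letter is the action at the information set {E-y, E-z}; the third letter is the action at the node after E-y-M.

5

North has 16 pure strategies: EyCq, EyCp, EyLq, EyLp, EzCq, EzCp, EzLq, EzLp, SyCq, SyCp, SyLq, SyLp, SzCq, SzCp, SzLq, SzLp. Columns: TMW, TMU, TRW, TRU, HMW, HMU, HRW, HRU.
{EyCq, EyCp, EyLq, EyLp} → row (5,3) (3,1) (5,4) (5,4) (5,3) (3,1) (5,4) (5,4)
{EzCq, EzCp} → row (4,-4) (4,-4) (4,-4) (4,-4) (4,-4) (4,-4) (4,-4) (4,-4)
{EzLq} → row (-1,2) (-1,2) (4,-4) (4,-4) (-1,2) (-1,2) (4,-4) (4,-4)
{EzLp} → row (4,-1) (4,-1) (4,-4) (4,-4) (4,-1) (4,-1) (4,-4) (4,-4)
{SyCq, SyCp, SyLq, SyLp, SzCq, SzCp, SzLq, SzLp} → row (6,-2) (6,-2) (6,-2) (6,-2) (-4,5) (-4,5) (-4,5) (-4,5)
That's 5 distinct rows out of 16 strategies.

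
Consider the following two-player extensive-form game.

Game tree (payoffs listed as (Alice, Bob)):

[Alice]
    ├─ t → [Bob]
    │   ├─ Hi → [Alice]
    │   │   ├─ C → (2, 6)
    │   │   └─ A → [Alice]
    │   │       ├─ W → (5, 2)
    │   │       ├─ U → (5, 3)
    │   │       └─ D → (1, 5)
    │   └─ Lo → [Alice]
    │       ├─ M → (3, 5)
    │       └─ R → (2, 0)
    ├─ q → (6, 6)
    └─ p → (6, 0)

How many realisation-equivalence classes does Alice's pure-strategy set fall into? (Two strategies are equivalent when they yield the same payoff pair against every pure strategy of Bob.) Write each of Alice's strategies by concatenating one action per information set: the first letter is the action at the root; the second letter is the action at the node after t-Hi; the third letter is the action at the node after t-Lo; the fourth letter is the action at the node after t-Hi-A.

Alice has 36 pure strategies: tCMW, tCMU, tCMD, tCRW, tCRU, tCRD, tAMW, tAMU, tAMD, tARW, tARU, tARD, qCMW, qCMU, qCMD, qCRW, qCRU, qCRD, qAMW, qAMU, qAMD, qARW, qARU, qARD, pCMW, pCMU, pCMD, pCRW, pCRU, pCRD, pAMW, pAMU, pAMD, pARW, pARU, pARD. Columns: Hi, Lo.
{tCMW, tCMU, tCMD} → row (2,6) (3,5)
{tCRW, tCRU, tCRD} → row (2,6) (2,0)
{tAMW} → row (5,2) (3,5)
{tAMU} → row (5,3) (3,5)
{tAMD} → row (1,5) (3,5)
{tARW} → row (5,2) (2,0)
{tARU} → row (5,3) (2,0)
{tARD} → row (1,5) (2,0)
{qCMW, qCMU, qCMD, qCRW, qCRU, qCRD, qAMW, qAMU, qAMD, qARW, qARU, qARD} → row (6,6) (6,6)
{pCMW, pCMU, pCMD, pCRW, pCRU, pCRD, pAMW, pAMU, pAMD, pARW, pARU, pARD} → row (6,0) (6,0)
That's 10 distinct rows out of 36 strategies.

10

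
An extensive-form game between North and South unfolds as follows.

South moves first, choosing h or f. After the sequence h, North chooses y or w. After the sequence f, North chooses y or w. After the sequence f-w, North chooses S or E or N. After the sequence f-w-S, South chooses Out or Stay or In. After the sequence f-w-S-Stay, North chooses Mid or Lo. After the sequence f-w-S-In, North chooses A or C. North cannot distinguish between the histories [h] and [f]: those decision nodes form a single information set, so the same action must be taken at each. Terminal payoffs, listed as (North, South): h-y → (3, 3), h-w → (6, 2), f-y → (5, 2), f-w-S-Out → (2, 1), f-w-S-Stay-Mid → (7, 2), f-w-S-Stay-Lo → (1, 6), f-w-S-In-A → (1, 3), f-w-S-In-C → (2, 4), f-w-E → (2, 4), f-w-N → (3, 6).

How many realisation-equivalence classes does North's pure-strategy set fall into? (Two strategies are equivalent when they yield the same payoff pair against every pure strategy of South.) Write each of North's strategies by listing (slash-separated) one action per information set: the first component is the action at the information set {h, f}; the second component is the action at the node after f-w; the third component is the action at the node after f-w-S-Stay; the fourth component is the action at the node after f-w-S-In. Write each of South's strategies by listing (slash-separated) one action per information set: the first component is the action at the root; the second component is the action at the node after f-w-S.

North has 24 pure strategies: y/S/Mid/A, y/S/Mid/C, y/S/Lo/A, y/S/Lo/C, y/E/Mid/A, y/E/Mid/C, y/E/Lo/A, y/E/Lo/C, y/N/Mid/A, y/N/Mid/C, y/N/Lo/A, y/N/Lo/C, w/S/Mid/A, w/S/Mid/C, w/S/Lo/A, w/S/Lo/C, w/E/Mid/A, w/E/Mid/C, w/E/Lo/A, w/E/Lo/C, w/N/Mid/A, w/N/Mid/C, w/N/Lo/A, w/N/Lo/C. Columns: h/Out, h/Stay, h/In, f/Out, f/Stay, f/In.
{y/S/Mid/A, y/S/Mid/C, y/S/Lo/A, y/S/Lo/C, y/E/Mid/A, y/E/Mid/C, y/E/Lo/A, y/E/Lo/C, y/N/Mid/A, y/N/Mid/C, y/N/Lo/A, y/N/Lo/C} → row (3,3) (3,3) (3,3) (5,2) (5,2) (5,2)
{w/S/Mid/A} → row (6,2) (6,2) (6,2) (2,1) (7,2) (1,3)
{w/S/Mid/C} → row (6,2) (6,2) (6,2) (2,1) (7,2) (2,4)
{w/S/Lo/A} → row (6,2) (6,2) (6,2) (2,1) (1,6) (1,3)
{w/S/Lo/C} → row (6,2) (6,2) (6,2) (2,1) (1,6) (2,4)
{w/E/Mid/A, w/E/Mid/C, w/E/Lo/A, w/E/Lo/C} → row (6,2) (6,2) (6,2) (2,4) (2,4) (2,4)
{w/N/Mid/A, w/N/Mid/C, w/N/Lo/A, w/N/Lo/C} → row (6,2) (6,2) (6,2) (3,6) (3,6) (3,6)
That's 7 distinct rows out of 24 strategies.

7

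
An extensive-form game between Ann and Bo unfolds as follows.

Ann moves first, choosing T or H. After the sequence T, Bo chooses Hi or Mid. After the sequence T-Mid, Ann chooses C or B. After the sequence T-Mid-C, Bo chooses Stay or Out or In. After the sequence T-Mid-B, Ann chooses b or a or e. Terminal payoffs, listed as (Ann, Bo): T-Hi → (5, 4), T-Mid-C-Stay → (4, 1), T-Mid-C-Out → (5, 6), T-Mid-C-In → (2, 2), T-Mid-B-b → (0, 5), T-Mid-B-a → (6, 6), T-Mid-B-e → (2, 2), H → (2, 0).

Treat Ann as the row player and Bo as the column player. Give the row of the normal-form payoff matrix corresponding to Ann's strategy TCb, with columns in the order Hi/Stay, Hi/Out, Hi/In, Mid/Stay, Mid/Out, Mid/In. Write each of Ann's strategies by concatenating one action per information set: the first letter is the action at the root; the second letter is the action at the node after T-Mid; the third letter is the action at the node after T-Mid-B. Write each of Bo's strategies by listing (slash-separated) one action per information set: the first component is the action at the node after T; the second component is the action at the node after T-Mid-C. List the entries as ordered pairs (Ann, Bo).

(5,4) (5,4) (5,4) (4,1) (5,6) (2,2)

vs Hi/Stay: Ann plays T → Bo plays Hi at [T] → (5, 4)
vs Hi/Out: Ann plays T → Bo plays Hi at [T] → (5, 4)
vs Hi/In: Ann plays T → Bo plays Hi at [T] → (5, 4)
vs Mid/Stay: Ann plays T → Bo plays Mid at [T] → Ann plays C at [T-Mid] → Bo plays Stay at [T-Mid-C] → (4, 1)
vs Mid/Out: Ann plays T → Bo plays Mid at [T] → Ann plays C at [T-Mid] → Bo plays Out at [T-Mid-C] → (5, 6)
vs Mid/In: Ann plays T → Bo plays Mid at [T] → Ann plays C at [T-Mid] → Bo plays In at [T-Mid-C] → (2, 2)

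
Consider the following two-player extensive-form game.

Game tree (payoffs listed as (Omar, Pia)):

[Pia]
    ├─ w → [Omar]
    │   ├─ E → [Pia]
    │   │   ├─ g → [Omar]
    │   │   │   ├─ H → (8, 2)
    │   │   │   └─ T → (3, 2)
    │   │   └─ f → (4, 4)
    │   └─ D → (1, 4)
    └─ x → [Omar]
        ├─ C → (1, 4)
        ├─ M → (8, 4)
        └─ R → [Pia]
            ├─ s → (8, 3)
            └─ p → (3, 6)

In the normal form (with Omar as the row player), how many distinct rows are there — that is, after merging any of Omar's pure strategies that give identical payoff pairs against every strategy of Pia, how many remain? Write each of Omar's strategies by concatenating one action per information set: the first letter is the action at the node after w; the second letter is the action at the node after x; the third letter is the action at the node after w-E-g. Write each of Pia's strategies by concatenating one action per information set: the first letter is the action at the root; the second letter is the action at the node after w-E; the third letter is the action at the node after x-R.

9

Omar has 12 pure strategies: ECH, ECT, EMH, EMT, ERH, ERT, DCH, DCT, DMH, DMT, DRH, DRT. Columns: wgs, wgp, wfs, wfp, xgs, xgp, xfs, xfp.
{ECH} → row (8,2) (8,2) (4,4) (4,4) (1,4) (1,4) (1,4) (1,4)
{ECT} → row (3,2) (3,2) (4,4) (4,4) (1,4) (1,4) (1,4) (1,4)
{EMH} → row (8,2) (8,2) (4,4) (4,4) (8,4) (8,4) (8,4) (8,4)
{EMT} → row (3,2) (3,2) (4,4) (4,4) (8,4) (8,4) (8,4) (8,4)
{ERH} → row (8,2) (8,2) (4,4) (4,4) (8,3) (3,6) (8,3) (3,6)
{ERT} → row (3,2) (3,2) (4,4) (4,4) (8,3) (3,6) (8,3) (3,6)
{DCH, DCT} → row (1,4) (1,4) (1,4) (1,4) (1,4) (1,4) (1,4) (1,4)
{DMH, DMT} → row (1,4) (1,4) (1,4) (1,4) (8,4) (8,4) (8,4) (8,4)
{DRH, DRT} → row (1,4) (1,4) (1,4) (1,4) (8,3) (3,6) (8,3) (3,6)
That's 9 distinct rows out of 12 strategies.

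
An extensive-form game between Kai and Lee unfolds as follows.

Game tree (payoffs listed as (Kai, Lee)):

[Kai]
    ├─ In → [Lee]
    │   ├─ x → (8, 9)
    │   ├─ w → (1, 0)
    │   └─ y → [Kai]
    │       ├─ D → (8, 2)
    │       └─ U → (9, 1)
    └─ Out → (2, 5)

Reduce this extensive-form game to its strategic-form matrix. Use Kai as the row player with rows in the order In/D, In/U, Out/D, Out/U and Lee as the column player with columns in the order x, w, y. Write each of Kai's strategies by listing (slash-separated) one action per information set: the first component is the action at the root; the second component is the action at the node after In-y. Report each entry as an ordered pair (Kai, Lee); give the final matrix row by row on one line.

In/D: (8,9) (1,0) (8,2) | In/U: (8,9) (1,0) (9,1) | Out/D: (2,5) (2,5) (2,5) | Out/U: (2,5) (2,5) (2,5)

Row In/D: x→(8,9), w→(1,0), y→(8,2)
Row In/U: x→(8,9), w→(1,0), y→(9,1)
Row Out/D: x→(2,5), w→(2,5), y→(2,5)
Row Out/U: x→(2,5), w→(2,5), y→(2,5)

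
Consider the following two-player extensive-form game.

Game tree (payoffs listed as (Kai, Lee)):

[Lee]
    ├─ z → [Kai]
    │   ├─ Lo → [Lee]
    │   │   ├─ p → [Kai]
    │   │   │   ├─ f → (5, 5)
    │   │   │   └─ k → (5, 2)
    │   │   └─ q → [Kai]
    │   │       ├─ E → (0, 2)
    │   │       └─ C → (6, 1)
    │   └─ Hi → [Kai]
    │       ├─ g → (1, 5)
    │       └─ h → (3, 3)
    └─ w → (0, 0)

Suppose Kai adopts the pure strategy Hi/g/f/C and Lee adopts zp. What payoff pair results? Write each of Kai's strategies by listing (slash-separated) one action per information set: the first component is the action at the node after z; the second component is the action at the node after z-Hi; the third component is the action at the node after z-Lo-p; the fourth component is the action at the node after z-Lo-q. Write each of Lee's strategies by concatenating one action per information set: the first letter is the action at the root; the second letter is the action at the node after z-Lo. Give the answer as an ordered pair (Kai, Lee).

Trace the play path from the root:
  Lee plays z
  Kai plays Hi at [z]
  Kai plays g at [z-Hi]
→ terminal payoff (1, 5).
(Kai's choice at the node after z-Lo-p is never reached on this path, so it doesn't affect the outcome.)

(1, 5)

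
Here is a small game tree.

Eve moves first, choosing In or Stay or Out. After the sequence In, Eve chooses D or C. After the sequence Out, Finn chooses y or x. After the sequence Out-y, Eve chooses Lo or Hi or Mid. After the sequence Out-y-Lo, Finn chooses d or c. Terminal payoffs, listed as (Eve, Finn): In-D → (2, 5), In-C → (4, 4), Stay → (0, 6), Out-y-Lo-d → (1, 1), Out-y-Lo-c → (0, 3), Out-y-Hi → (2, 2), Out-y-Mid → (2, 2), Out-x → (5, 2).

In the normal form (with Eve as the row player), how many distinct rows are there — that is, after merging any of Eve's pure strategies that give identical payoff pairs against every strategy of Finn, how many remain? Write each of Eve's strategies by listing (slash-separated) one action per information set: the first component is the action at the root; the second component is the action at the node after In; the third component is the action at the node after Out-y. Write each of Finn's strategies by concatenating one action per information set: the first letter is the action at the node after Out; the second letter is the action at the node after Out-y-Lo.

5

Eve has 18 pure strategies: In/D/Lo, In/D/Hi, In/D/Mid, In/C/Lo, In/C/Hi, In/C/Mid, Stay/D/Lo, Stay/D/Hi, Stay/D/Mid, Stay/C/Lo, Stay/C/Hi, Stay/C/Mid, Out/D/Lo, Out/D/Hi, Out/D/Mid, Out/C/Lo, Out/C/Hi, Out/C/Mid. Columns: yd, yc, xd, xc.
{In/D/Lo, In/D/Hi, In/D/Mid} → row (2,5) (2,5) (2,5) (2,5)
{In/C/Lo, In/C/Hi, In/C/Mid} → row (4,4) (4,4) (4,4) (4,4)
{Stay/D/Lo, Stay/D/Hi, Stay/D/Mid, Stay/C/Lo, Stay/C/Hi, Stay/C/Mid} → row (0,6) (0,6) (0,6) (0,6)
{Out/D/Lo, Out/C/Lo} → row (1,1) (0,3) (5,2) (5,2)
{Out/D/Hi, Out/D/Mid, Out/C/Hi, Out/C/Mid} → row (2,2) (2,2) (5,2) (5,2)
That's 5 distinct rows out of 18 strategies.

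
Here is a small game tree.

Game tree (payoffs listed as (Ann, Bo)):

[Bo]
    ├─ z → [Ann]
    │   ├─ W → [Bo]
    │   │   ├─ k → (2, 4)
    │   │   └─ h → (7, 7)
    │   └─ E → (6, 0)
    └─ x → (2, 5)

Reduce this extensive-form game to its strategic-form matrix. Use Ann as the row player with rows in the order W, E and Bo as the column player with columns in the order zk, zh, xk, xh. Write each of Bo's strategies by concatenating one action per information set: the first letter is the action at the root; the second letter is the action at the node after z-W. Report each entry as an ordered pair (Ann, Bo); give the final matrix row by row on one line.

Row W: zk→(2,4), zh→(7,7), xk→(2,5), xh→(2,5)
Row E: zk→(6,0), zh→(6,0), xk→(2,5), xh→(2,5)

W: (2,4) (7,7) (2,5) (2,5) | E: (6,0) (6,0) (2,5) (2,5)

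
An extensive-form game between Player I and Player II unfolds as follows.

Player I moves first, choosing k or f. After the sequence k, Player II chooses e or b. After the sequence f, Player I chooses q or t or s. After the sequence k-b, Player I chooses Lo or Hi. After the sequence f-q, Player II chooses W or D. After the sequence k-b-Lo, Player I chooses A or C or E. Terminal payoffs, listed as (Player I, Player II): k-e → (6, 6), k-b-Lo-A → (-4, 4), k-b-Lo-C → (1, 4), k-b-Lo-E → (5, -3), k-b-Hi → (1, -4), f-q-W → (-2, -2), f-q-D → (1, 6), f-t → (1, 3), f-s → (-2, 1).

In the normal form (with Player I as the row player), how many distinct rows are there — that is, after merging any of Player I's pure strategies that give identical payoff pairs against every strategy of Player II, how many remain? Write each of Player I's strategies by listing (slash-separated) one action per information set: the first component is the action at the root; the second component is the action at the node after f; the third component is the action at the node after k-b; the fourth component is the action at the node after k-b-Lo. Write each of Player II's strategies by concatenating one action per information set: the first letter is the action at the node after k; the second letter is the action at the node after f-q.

7

Player I has 36 pure strategies: k/q/Lo/A, k/q/Lo/C, k/q/Lo/E, k/q/Hi/A, k/q/Hi/C, k/q/Hi/E, k/t/Lo/A, k/t/Lo/C, k/t/Lo/E, k/t/Hi/A, k/t/Hi/C, k/t/Hi/E, k/s/Lo/A, k/s/Lo/C, k/s/Lo/E, k/s/Hi/A, k/s/Hi/C, k/s/Hi/E, f/q/Lo/A, f/q/Lo/C, f/q/Lo/E, f/q/Hi/A, f/q/Hi/C, f/q/Hi/E, f/t/Lo/A, f/t/Lo/C, f/t/Lo/E, f/t/Hi/A, f/t/Hi/C, f/t/Hi/E, f/s/Lo/A, f/s/Lo/C, f/s/Lo/E, f/s/Hi/A, f/s/Hi/C, f/s/Hi/E. Columns: eW, eD, bW, bD.
{k/q/Lo/A, k/t/Lo/A, k/s/Lo/A} → row (6,6) (6,6) (-4,4) (-4,4)
{k/q/Lo/C, k/t/Lo/C, k/s/Lo/C} → row (6,6) (6,6) (1,4) (1,4)
{k/q/Lo/E, k/t/Lo/E, k/s/Lo/E} → row (6,6) (6,6) (5,-3) (5,-3)
{k/q/Hi/A, k/q/Hi/C, k/q/Hi/E, k/t/Hi/A, k/t/Hi/C, k/t/Hi/E, k/s/Hi/A, k/s/Hi/C, k/s/Hi/E} → row (6,6) (6,6) (1,-4) (1,-4)
{f/q/Lo/A, f/q/Lo/C, f/q/Lo/E, f/q/Hi/A, f/q/Hi/C, f/q/Hi/E} → row (-2,-2) (1,6) (-2,-2) (1,6)
{f/t/Lo/A, f/t/Lo/C, f/t/Lo/E, f/t/Hi/A, f/t/Hi/C, f/t/Hi/E} → row (1,3) (1,3) (1,3) (1,3)
{f/s/Lo/A, f/s/Lo/C, f/s/Lo/E, f/s/Hi/A, f/s/Hi/C, f/s/Hi/E} → row (-2,1) (-2,1) (-2,1) (-2,1)
That's 7 distinct rows out of 36 strategies.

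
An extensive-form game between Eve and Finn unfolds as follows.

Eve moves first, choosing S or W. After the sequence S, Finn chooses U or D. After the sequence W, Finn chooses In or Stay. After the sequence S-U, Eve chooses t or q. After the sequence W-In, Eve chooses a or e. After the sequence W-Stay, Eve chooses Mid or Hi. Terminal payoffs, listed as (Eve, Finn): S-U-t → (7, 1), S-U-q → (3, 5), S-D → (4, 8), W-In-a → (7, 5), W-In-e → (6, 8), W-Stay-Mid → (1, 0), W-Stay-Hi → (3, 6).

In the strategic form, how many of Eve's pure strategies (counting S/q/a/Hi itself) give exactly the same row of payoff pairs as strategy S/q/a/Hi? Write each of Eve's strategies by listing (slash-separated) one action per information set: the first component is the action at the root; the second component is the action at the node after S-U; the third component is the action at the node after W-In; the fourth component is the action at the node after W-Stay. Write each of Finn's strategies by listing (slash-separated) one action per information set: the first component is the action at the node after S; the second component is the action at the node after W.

4

Row for S/q/a/Hi (columns U/In, U/Stay, D/In, D/Stay): (3,5) (3,5) (4,8) (4,8).
Under S/q/a/Hi, Eve's choice at the node after W-In and at the node after W-Stay can never be reached regardless of what Finn does, so varying those choices leaves every outcome unchanged.
Holding the reachable choices fixed and varying the unreachable ones freely already gives 2 × 2 = 4 equivalent strategies.
No other strategy reproduces this row, so those 4 are the full class: S/q/a/Mid, S/q/a/Hi, S/q/e/Mid, S/q/e/Hi.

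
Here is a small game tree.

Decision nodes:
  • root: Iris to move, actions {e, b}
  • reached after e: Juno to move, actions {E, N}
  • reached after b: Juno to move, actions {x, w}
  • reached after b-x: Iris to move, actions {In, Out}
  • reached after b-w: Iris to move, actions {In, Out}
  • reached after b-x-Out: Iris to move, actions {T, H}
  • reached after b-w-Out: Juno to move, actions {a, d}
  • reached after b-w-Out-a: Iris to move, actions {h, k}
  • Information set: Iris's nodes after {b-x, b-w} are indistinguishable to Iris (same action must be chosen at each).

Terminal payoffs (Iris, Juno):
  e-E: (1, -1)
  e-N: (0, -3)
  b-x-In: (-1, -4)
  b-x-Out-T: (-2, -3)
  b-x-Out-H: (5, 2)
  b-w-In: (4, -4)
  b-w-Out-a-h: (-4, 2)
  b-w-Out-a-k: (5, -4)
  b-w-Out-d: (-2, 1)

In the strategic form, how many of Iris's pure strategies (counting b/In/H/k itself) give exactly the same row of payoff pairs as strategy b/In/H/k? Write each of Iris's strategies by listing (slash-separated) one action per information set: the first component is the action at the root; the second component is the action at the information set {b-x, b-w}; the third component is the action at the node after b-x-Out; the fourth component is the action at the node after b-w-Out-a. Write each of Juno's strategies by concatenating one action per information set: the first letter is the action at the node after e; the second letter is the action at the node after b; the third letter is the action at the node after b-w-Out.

4

Row for b/In/H/k (columns Exa, Exd, Ewa, Ewd, Nxa, Nxd, Nwa, Nwd): (-1,-4) (-1,-4) (4,-4) (4,-4) (-1,-4) (-1,-4) (4,-4) (4,-4).
Under b/In/H/k, Iris's choice at the node after b-x-Out and at the node after b-w-Out-a can never be reached regardless of what Juno does, so varying those choices leaves every outcome unchanged.
Holding the reachable choices fixed and varying the unreachable ones freely already gives 2 × 2 = 4 equivalent strategies.
No other strategy reproduces this row, so those 4 are the full class: b/In/T/h, b/In/T/k, b/In/H/h, b/In/H/k.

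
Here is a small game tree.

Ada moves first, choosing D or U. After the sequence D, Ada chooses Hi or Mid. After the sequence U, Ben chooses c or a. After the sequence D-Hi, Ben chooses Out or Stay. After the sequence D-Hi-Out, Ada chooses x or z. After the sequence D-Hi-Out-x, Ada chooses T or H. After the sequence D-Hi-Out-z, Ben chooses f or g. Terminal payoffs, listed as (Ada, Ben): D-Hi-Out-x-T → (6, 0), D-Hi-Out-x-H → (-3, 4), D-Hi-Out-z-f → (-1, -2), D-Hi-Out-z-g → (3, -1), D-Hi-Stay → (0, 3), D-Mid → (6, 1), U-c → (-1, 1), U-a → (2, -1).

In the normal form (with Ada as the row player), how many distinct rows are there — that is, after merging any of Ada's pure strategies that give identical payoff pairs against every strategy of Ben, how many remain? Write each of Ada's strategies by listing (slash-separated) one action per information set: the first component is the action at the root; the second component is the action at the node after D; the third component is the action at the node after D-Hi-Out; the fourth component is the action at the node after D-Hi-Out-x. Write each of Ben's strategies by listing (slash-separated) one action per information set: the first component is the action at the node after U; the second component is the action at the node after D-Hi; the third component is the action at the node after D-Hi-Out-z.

5

Ada has 16 pure strategies: D/Hi/x/T, D/Hi/x/H, D/Hi/z/T, D/Hi/z/H, D/Mid/x/T, D/Mid/x/H, D/Mid/z/T, D/Mid/z/H, U/Hi/x/T, U/Hi/x/H, U/Hi/z/T, U/Hi/z/H, U/Mid/x/T, U/Mid/x/H, U/Mid/z/T, U/Mid/z/H. Columns: c/Out/f, c/Out/g, c/Stay/f, c/Stay/g, a/Out/f, a/Out/g, a/Stay/f, a/Stay/g.
{D/Hi/x/T} → row (6,0) (6,0) (0,3) (0,3) (6,0) (6,0) (0,3) (0,3)
{D/Hi/x/H} → row (-3,4) (-3,4) (0,3) (0,3) (-3,4) (-3,4) (0,3) (0,3)
{D/Hi/z/T, D/Hi/z/H} → row (-1,-2) (3,-1) (0,3) (0,3) (-1,-2) (3,-1) (0,3) (0,3)
{D/Mid/x/T, D/Mid/x/H, D/Mid/z/T, D/Mid/z/H} → row (6,1) (6,1) (6,1) (6,1) (6,1) (6,1) (6,1) (6,1)
{U/Hi/x/T, U/Hi/x/H, U/Hi/z/T, U/Hi/z/H, U/Mid/x/T, U/Mid/x/H, U/Mid/z/T, U/Mid/z/H} → row (-1,1) (-1,1) (-1,1) (-1,1) (2,-1) (2,-1) (2,-1) (2,-1)
That's 5 distinct rows out of 16 strategies.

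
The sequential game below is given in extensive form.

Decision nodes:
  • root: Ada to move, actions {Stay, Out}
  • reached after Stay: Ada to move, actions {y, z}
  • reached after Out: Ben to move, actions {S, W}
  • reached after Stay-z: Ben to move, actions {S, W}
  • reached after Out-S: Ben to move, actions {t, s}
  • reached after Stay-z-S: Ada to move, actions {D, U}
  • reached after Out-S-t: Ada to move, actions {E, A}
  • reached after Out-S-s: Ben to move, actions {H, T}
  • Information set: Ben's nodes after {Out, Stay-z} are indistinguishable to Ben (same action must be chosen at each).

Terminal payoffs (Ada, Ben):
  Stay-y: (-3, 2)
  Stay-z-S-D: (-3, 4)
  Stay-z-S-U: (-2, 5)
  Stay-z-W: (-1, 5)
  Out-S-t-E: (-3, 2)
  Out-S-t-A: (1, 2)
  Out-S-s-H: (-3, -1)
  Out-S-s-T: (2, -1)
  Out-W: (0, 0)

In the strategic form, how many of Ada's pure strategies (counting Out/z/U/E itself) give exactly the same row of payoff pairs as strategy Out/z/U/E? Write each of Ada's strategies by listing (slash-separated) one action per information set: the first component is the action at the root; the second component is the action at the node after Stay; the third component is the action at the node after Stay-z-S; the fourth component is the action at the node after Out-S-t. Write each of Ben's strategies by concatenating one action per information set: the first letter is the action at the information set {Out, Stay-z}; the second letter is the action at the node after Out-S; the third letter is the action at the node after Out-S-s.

4

Row for Out/z/U/E (columns StH, StT, SsH, SsT, WtH, WtT, WsH, WsT): (-3,2) (-3,2) (-3,-1) (2,-1) (0,0) (0,0) (0,0) (0,0).
Under Out/z/U/E, Ada's choice at the node after Stay and at the node after Stay-z-S can never be reached regardless of what Ben does, so varying those choices leaves every outcome unchanged.
Holding the reachable choices fixed and varying the unreachable ones freely already gives 2 × 2 = 4 equivalent strategies.
No other strategy reproduces this row, so those 4 are the full class: Out/y/D/E, Out/y/U/E, Out/z/D/E, Out/z/U/E.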